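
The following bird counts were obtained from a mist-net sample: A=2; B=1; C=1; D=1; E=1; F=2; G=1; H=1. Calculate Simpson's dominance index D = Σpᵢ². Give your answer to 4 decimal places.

0.1400

Total N = 2+1+1+1+1+2+1+1 = 10, so the proportions are 0.2, 0.1, 0.1, 0.1, 0.1, 0.2, 0.1, 0.1 (working shown to 6 dp, full precision carried).
D = 0.2² + 0.1² + 0.1² + 0.1² + 0.1² + 0.2² + 0.1² + 0.1² = 0.040000 + 0.010000 + 0.010000 + 0.010000 + 0.010000 + 0.040000 + 0.010000 + 0.010000 = 0.140000.
To 4 decimal places, D = 0.1400.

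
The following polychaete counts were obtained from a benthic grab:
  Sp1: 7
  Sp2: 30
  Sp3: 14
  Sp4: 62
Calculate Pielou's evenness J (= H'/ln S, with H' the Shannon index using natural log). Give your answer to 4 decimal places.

Total N = 7+30+14+62 = 113, so the proportions are 0.061947, 0.265487, 0.123894, 0.548673 (working shown to 6 dp, full precision carried).
H' = −Σ pᵢ ln pᵢ = −((-0.172304) + (-0.352086) + (-0.258731) + (-0.329343)) = 1.112464.
With S = 4 species, ln S = 1.386294, so J = 1.112464/1.386294 = 0.802473, i.e. 0.8025 to 4 decimal places.

0.8025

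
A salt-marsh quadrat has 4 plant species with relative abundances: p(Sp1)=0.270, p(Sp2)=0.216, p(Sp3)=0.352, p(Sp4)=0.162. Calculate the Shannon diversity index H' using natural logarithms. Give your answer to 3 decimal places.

1.347

Each pᵢ ln pᵢ term (working shown to 5 dp, full precision carried): 0.27×(-1.30933)=-0.35352, 0.216×(-1.53248)=-0.33102, 0.352×(-1.04412)=-0.36753, 0.162×(-1.82016)=-0.29487.
Sum = -1.34693, so H' = 1.347.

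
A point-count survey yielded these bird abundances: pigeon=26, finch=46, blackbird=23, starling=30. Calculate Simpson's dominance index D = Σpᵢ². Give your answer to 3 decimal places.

Total N = 26+46+23+30 = 125, so the proportions are 0.208, 0.368, 0.184, 0.24 (working shown to 5 dp, full precision carried).
D = 0.208² + 0.368² + 0.184² + 0.24² = 0.04326 + 0.13542 + 0.03386 + 0.05760 = 0.27014.
To 3 decimal places, D = 0.270.

0.270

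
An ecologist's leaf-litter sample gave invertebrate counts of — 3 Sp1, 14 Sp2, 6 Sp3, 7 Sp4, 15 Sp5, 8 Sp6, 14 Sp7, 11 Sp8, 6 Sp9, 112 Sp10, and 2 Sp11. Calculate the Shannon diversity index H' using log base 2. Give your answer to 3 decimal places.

Total N = 3+14+6+7+15+8+14+11+6+112+2 = 198, so the proportions are 0.01515, 0.07071, 0.0303, 0.03535, 0.07576, 0.0404, 0.07071, 0.05556, 0.0303, 0.56566, 0.0101 (working shown to 5 dp, full precision carried).
Each pᵢ log₂ pᵢ term: 0.01515×(-6.04439)=-0.09158, 0.07071×(-3.82200)=-0.27024, 0.0303×(-5.04439)=-0.15286, 0.03535×(-4.82200)=-0.17047, 0.07576×(-3.72247)=-0.28201, 0.0404×(-4.62936)=-0.18704, 0.07071×(-3.82200)=-0.27024, 0.05556×(-4.16993)=-0.23166, 0.0303×(-5.04439)=-0.15286, 0.56566×(-0.82200)=-0.46497, 0.0101×(-6.62936)=-0.06696.
Sum = -2.34091, so H' = 2.341.

2.341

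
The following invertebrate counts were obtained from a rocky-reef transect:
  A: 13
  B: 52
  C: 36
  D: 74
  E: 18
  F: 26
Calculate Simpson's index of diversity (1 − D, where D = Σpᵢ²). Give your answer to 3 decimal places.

Total N = 13+52+36+74+18+26 = 219, so the proportions are 0.05936, 0.23744, 0.16438, 0.3379, 0.08219, 0.11872 (working shown to 5 dp, full precision carried).
D = 0.05936² + 0.23744² + 0.16438² + 0.3379² + 0.08219² + 0.11872² = 0.00352 + 0.05638 + 0.02702 + 0.11418 + 0.00676 + 0.01409 = 0.22195.
So 1 − D = 0.77805, i.e. 0.778 to 3 decimal places.

0.778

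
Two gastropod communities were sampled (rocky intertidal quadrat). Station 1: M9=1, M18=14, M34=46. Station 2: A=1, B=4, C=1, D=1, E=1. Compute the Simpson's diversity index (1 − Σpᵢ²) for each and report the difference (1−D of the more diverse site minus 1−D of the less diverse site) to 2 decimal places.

Station 1: N=61, proportions 0.0164, 0.2295, 0.7541, giving 1−D = 0.3784 (working shown to 4 dp, full precision carried).
Station 2: N=8, proportions 0.125, 0.5, 0.125, 0.125, 0.125, giving 1−D = 0.6875.
Difference = |0.3784 − 0.6875| = 0.3091, i.e. 0.31 to 2 decimal places.

0.31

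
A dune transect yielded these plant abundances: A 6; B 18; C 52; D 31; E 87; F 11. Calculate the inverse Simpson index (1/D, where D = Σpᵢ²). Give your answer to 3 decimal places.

Total N = 6+18+52+31+87+11 = 205, so the proportions are 0.0292683, 0.0878049, 0.2536585, 0.1512195, 0.4243902, 0.0536585 (working shown to 7 dp, full precision carried).
D = 0.0292683² + 0.0878049² + 0.2536585² + 0.1512195² + 0.4243902² + 0.0536585² = 0.0008566 + 0.0077097 + 0.0643427 + 0.0228673 + 0.1801071 + 0.0028792 = 0.2787626.
So 1/D = 3.58728, i.e. 3.587 to 3 decimal places.

3.587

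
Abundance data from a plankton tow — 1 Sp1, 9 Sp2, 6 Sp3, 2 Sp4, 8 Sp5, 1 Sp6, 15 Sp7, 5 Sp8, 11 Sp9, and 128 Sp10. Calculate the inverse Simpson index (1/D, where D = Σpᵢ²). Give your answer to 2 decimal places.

Total N = 1+9+6+2+8+1+15+5+11+128 = 186, so the proportions are 0.00538, 0.04839, 0.03226, 0.01075, 0.04301, 0.00538, 0.08065, 0.02688, 0.05914, 0.68817 (working shown to 5 dp, full precision carried).
D = 0.00538² + 0.04839² + 0.03226² + 0.01075² + 0.04301² + 0.00538² + 0.08065² + 0.02688² + 0.05914² + 0.68817² = 0.00003 + 0.00234 + 0.00104 + 0.00012 + 0.00185 + 0.00003 + 0.00650 + 0.00072 + 0.00350 + 0.47358 = 0.48971.
So 1/D = 2.0420, i.e. 2.04 to 2 decimal places.

2.04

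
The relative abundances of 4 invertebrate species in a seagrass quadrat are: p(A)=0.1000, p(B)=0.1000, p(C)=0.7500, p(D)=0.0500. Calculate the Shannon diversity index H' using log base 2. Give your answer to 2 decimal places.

1.19

Each pᵢ log₂ pᵢ term (working shown to 4 dp, full precision carried): 0.1×(-3.3219)=-0.3322, 0.1×(-3.3219)=-0.3322, 0.75×(-0.4150)=-0.3113, 0.05×(-4.3219)=-0.2161.
Sum = -1.1918, so H' = 1.19.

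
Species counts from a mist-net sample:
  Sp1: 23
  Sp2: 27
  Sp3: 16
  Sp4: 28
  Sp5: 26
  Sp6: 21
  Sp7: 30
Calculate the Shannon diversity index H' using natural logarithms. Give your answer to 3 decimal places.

1.929

Total N = 23+27+16+28+26+21+30 = 171, so the proportions are 0.1345, 0.15789, 0.09357, 0.16374, 0.15205, 0.12281, 0.17544 (working shown to 5 dp, full precision carried).
Each pᵢ ln pᵢ term: 0.1345×(-2.00617)=-0.26984, 0.15789×(-1.84583)=-0.29145, 0.09357×(-2.36907)=-0.22167, 0.16374×(-1.80946)=-0.29629, 0.15205×(-1.88357)=-0.28639, 0.12281×(-2.09714)=-0.25754, 0.17544×(-1.74047)=-0.30534.
Sum = -1.92851, so H' = 1.929.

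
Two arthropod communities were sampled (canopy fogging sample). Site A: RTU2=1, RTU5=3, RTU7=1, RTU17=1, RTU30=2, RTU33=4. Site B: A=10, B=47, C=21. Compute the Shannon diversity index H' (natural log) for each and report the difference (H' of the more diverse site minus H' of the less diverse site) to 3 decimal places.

Site A: N=12, proportions 0.083333, 0.25, 0.083333, 0.083333, 0.166667, 0.333333, giving H' = 1.632631 (working shown to 6 dp, full precision carried).
Site B: N=78, proportions 0.128205, 0.602564, 0.269231, giving H' = 0.921866.
Difference = |1.632631 − 0.921866| = 0.710765, i.e. 0.711 to 3 decimal places.

0.711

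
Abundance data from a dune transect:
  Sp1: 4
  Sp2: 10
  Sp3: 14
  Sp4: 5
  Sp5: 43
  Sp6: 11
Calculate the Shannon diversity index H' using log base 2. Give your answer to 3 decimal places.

2.104

Total N = 4+10+14+5+43+11 = 87, so the proportions are 0.04598, 0.11494, 0.16092, 0.05747, 0.49425, 0.12644 (working shown to 5 dp, full precision carried).
Each pᵢ log₂ pᵢ term: 0.04598×(-4.44294)=-0.20427, 0.11494×(-3.12102)=-0.35874, 0.16092×(-2.63559)=-0.42412, 0.05747×(-4.12102)=-0.23684, 0.49425×(-1.01668)=-0.50250, 0.12644×(-2.98351)=-0.37723.
Sum = -2.10369, so H' = 2.104.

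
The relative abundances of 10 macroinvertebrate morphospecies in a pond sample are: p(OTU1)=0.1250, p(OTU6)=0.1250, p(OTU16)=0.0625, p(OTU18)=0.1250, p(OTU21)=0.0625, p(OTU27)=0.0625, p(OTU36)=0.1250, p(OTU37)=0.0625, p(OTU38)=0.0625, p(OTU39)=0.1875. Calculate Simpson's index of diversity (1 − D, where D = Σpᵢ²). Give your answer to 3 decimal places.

D = 0.125² + 0.125² + 0.0625² + 0.125² + 0.0625² + 0.0625² + 0.125² + 0.0625² + 0.0625² + 0.1875² = 0.01562 + 0.01562 + 0.00391 + 0.01562 + 0.00391 + 0.00391 + 0.01562 + 0.00391 + 0.00391 + 0.03516 = 0.11719 (working shown to 5 dp, full precision carried).
So 1 − D = 0.88281, i.e. 0.883 to 3 decimal places.

0.883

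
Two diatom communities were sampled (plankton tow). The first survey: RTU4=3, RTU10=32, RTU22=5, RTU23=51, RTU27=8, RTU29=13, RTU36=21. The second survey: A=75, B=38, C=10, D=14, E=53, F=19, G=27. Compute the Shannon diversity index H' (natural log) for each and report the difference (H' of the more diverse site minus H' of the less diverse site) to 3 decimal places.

The first survey: N=133, proportions 0.022556, 0.240602, 0.037594, 0.383459, 0.06015, 0.097744, 0.157895, giving H' = 1.607007 (working shown to 6 dp, full precision carried).
The second survey: N=236, proportions 0.317797, 0.161017, 0.042373, 0.059322, 0.224576, 0.080508, 0.114407, giving H' = 1.746163.
Difference = |1.607007 − 1.746163| = 0.139156, i.e. 0.139 to 3 decimal places.

0.139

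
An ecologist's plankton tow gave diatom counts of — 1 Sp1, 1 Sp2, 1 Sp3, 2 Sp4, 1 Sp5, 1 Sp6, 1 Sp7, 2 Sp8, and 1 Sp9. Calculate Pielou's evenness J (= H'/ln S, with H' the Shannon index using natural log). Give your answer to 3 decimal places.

Total N = 1+1+1+2+1+1+1+2+1 = 11, so the proportions are 0.09091, 0.09091, 0.09091, 0.18182, 0.09091, 0.09091, 0.09091, 0.18182, 0.09091 (working shown to 5 dp, full precision carried).
H' = −Σ pᵢ ln pᵢ = −((-0.21799) + (-0.21799) + (-0.21799) + (-0.30995) + (-0.21799) + (-0.21799) + (-0.21799) + (-0.30995) + (-0.21799)) = 2.14584.
With S = 9 species, ln S = 2.19722, so J = 2.14584/2.19722 = 0.97661, i.e. 0.977 to 3 decimal places.

0.977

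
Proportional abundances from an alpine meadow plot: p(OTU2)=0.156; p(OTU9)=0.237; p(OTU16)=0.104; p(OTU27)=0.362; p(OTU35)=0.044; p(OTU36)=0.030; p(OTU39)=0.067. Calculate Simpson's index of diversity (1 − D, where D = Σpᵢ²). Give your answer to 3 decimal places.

D = 0.156² + 0.237² + 0.104² + 0.362² + 0.044² + 0.03² + 0.067² = 0.02434 + 0.05617 + 0.01082 + 0.13104 + 0.00194 + 0.00090 + 0.00449 = 0.22969 (working shown to 5 dp, full precision carried).
So 1 − D = 0.77031, i.e. 0.770 to 3 decimal places.

0.770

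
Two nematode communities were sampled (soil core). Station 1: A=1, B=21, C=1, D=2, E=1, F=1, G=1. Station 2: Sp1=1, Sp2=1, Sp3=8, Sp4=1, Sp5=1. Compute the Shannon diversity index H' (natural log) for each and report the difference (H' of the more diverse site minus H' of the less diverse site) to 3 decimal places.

Station 1: N=28, proportions 0.03571, 0.75, 0.03571, 0.07143, 0.03571, 0.03571, 0.03571, giving H' = 0.99930 (working shown to 5 dp, full precision carried).
Station 2: N=12, proportions 0.08333, 0.08333, 0.66667, 0.08333, 0.08333, giving H' = 1.09861.
Difference = |0.99930 − 1.09861| = 0.09931, i.e. 0.099 to 3 decimal places.

0.099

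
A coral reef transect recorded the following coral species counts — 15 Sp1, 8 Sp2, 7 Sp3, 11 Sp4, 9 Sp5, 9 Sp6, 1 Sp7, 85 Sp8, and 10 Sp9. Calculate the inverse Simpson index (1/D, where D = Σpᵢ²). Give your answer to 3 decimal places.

Total N = 15+8+7+11+9+9+1+85+10 = 155, so the proportions are 0.096774, 0.051613, 0.045161, 0.070968, 0.058065, 0.058065, 0.006452, 0.548387, 0.064516 (working shown to 6 dp, full precision carried).
D = 0.096774² + 0.051613² + 0.045161² + 0.070968² + 0.058065² + 0.058065² + 0.006452² + 0.548387² + 0.064516² = 0.009365 + 0.002664 + 0.002040 + 0.005036 + 0.003371 + 0.003371 + 0.000042 + 0.300728 + 0.004162 = 0.330780.
So 1/D = 3.02315, i.e. 3.023 to 3 decimal places.

3.023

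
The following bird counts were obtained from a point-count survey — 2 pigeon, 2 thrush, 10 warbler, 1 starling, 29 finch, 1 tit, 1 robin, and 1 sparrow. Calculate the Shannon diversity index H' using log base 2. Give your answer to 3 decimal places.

Total N = 2+2+10+1+29+1+1+1 = 47, so the proportions are 0.04255, 0.04255, 0.21277, 0.02128, 0.61702, 0.02128, 0.02128, 0.02128 (working shown to 5 dp, full precision carried).
Each pᵢ log₂ pᵢ term: 0.04255×(-4.55459)=-0.19381, 0.04255×(-4.55459)=-0.19381, 0.21277×(-2.23266)=-0.47503, 0.02128×(-5.55459)=-0.11818, 0.61702×(-0.69661)=-0.42982, 0.02128×(-5.55459)=-0.11818, 0.02128×(-5.55459)=-0.11818, 0.02128×(-5.55459)=-0.11818.
Sum = -1.76521, so H' = 1.765.

1.765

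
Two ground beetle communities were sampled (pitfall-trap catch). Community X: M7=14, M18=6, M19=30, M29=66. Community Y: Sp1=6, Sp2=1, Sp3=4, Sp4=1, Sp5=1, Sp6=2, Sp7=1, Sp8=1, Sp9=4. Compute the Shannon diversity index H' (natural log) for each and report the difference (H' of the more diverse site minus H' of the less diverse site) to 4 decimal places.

Community X: N=116, proportions 0.12069, 0.051724, 0.258621, 0.568966, giving H' = 1.079017 (working shown to 6 dp, full precision carried).
Community Y: N=21, proportions 0.285714, 0.047619, 0.190476, 0.047619, 0.047619, 0.095238, 0.047619, 0.047619, 0.190476, giving H' = 1.938465.
Difference = |1.079017 − 1.938465| = 0.859448, i.e. 0.8594 to 4 decimal places.

0.8594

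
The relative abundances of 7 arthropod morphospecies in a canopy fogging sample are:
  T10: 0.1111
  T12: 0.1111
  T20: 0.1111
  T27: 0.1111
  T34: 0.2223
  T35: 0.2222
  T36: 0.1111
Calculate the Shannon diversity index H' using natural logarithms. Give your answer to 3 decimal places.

1.889

Each pᵢ ln pᵢ term (working shown to 5 dp, full precision carried): 0.1111×(-2.19732)=-0.24412, 0.1111×(-2.19732)=-0.24412, 0.1111×(-2.19732)=-0.24412, 0.1111×(-2.19732)=-0.24412, 0.2223×(-1.50373)=-0.33428, 0.2222×(-1.50418)=-0.33423, 0.1111×(-2.19732)=-0.24412.
Sum = -1.88912, so H' = 1.889.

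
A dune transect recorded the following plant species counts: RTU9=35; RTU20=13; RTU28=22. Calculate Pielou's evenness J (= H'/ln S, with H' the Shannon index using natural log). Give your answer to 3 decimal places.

0.931

Total N = 35+13+22 = 70, so the proportions are 0.5, 0.18571, 0.31429 (working shown to 5 dp, full precision carried).
H' = −Σ pᵢ ln pᵢ = −((-0.34657) + (-0.31266) + (-0.36377)) = 1.02300.
With S = 3 species, ln S = 1.09861, so J = 1.02300/1.09861 = 0.93118, i.e. 0.931 to 3 decimal places.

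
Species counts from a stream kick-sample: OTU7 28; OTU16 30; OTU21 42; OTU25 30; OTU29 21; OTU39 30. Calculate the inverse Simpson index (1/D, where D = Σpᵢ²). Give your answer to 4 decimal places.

5.7587

Total N = 28+30+42+30+21+30 = 181, so the proportions are 0.15469613, 0.16574586, 0.2320442, 0.16574586, 0.1160221, 0.16574586 (working shown to 8 dp, full precision carried).
D = 0.15469613² + 0.16574586² + 0.2320442² + 0.16574586² + 0.1160221² + 0.16574586² = 0.02393089 + 0.02747169 + 0.05384451 + 0.02747169 + 0.01346113 + 0.02747169 = 0.17365160.
So 1/D = 5.758657, i.e. 5.7587 to 4 decimal places.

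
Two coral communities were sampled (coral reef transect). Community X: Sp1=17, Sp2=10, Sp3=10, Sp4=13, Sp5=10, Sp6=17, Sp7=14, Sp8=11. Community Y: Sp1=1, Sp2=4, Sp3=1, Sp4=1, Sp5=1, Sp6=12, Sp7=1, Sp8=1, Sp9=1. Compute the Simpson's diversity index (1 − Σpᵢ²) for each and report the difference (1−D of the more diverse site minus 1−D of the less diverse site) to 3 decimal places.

0.185

Community X: N=102, proportions 0.16667, 0.09804, 0.09804, 0.12745, 0.09804, 0.16667, 0.13725, 0.10784, giving 1−D = 0.86890 (working shown to 5 dp, full precision carried).
Community Y: N=23, proportions 0.04348, 0.17391, 0.04348, 0.04348, 0.04348, 0.52174, 0.04348, 0.04348, 0.04348, giving 1−D = 0.68431.
Difference = |0.86890 − 0.68431| = 0.18459, i.e. 0.185 to 3 decimal places.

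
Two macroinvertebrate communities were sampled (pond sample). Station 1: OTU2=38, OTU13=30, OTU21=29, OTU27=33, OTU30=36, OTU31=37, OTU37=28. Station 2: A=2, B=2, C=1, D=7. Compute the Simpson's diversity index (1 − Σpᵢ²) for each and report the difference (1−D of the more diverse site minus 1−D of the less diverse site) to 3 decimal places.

0.258

Station 1: N=231, proportions 0.1645, 0.12987, 0.12554, 0.14286, 0.15584, 0.16017, 0.12121, giving 1−D = 0.85527 (working shown to 5 dp, full precision carried).
Station 2: N=12, proportions 0.16667, 0.16667, 0.08333, 0.58333, giving 1−D = 0.59722.
Difference = |0.85527 − 0.59722| = 0.25805, i.e. 0.258 to 3 decimal places.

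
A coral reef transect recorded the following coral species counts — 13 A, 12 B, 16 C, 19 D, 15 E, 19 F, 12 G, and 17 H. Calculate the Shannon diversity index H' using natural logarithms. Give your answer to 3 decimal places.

2.064

Total N = 13+12+16+19+15+19+12+17 = 123, so the proportions are 0.10569, 0.09756, 0.13008, 0.15447, 0.12195, 0.15447, 0.09756, 0.13821 (working shown to 5 dp, full precision carried).
Each pᵢ ln pᵢ term: 0.10569×(-2.24723)=-0.23751, 0.09756×(-2.32728)=-0.22705, 0.13008×(-2.03960)=-0.26531, 0.15447×(-1.86775)=-0.28851, 0.12195×(-2.10413)=-0.25660, 0.15447×(-1.86775)=-0.28851, 0.09756×(-2.32728)=-0.22705, 0.13821×(-1.97897)=-0.27352.
Sum = -2.06407, so H' = 2.064.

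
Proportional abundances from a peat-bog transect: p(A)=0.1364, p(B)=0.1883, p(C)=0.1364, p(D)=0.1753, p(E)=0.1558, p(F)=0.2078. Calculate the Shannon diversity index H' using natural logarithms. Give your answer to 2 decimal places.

Each pᵢ ln pᵢ term (working shown to 4 dp, full precision carried): 0.1364×(-1.9922)=-0.2717, 0.1883×(-1.6697)=-0.3144, 0.1364×(-1.9922)=-0.2717, 0.1753×(-1.7413)=-0.3052, 0.1558×(-1.8592)=-0.2897, 0.2078×(-1.5712)=-0.3265.
Sum = -1.7793, so H' = 1.78.

1.78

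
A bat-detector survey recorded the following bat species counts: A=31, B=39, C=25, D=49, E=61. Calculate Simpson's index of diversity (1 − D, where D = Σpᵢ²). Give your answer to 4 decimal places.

0.7804

Total N = 31+39+25+49+61 = 205, so the proportions are 0.15122, 0.190244, 0.121951, 0.239024, 0.297561 (working shown to 6 dp, full precision carried).
D = 0.15122² + 0.190244² + 0.121951² + 0.239024² + 0.297561² = 0.022867 + 0.036193 + 0.014872 + 0.057133 + 0.088543 = 0.219607.
So 1 − D = 0.780393, i.e. 0.7804 to 4 decimal places.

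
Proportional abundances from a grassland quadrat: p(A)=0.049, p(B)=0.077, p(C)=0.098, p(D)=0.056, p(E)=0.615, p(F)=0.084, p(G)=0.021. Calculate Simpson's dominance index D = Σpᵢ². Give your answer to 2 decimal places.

D = 0.049² + 0.077² + 0.098² + 0.056² + 0.615² + 0.084² + 0.021² = 0.0024 + 0.0059 + 0.0096 + 0.0031 + 0.3782 + 0.0071 + 0.0004 = 0.4068 (working shown to 4 dp, full precision carried).
To 2 decimal places, D = 0.41.

0.41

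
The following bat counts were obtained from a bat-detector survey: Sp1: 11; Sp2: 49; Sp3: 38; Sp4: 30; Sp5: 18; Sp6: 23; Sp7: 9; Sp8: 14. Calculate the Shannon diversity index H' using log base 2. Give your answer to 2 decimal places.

2.79

Total N = 11+49+38+30+18+23+9+14 = 192, so the proportions are 0.0573, 0.2552, 0.1979, 0.1562, 0.0938, 0.1198, 0.0469, 0.0729 (working shown to 4 dp, full precision carried).
Each pᵢ log₂ pᵢ term: 0.0573×(-4.1255)=-0.2364, 0.2552×(-1.9703)=-0.5028, 0.1979×(-2.3370)=-0.4625, 0.1562×(-2.6781)=-0.4184, 0.0938×(-3.4150)=-0.3202, 0.1198×(-3.0614)=-0.3667, 0.0469×(-4.4150)=-0.2070, 0.0729×(-3.7776)=-0.2755.
Sum = -2.7895, so H' = 2.79.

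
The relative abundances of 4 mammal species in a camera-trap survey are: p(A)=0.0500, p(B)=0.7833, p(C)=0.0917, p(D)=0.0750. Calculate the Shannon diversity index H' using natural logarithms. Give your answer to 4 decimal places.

0.7545

Each pᵢ ln pᵢ term (working shown to 6 dp, full precision carried): 0.05×(-2.995732)=-0.149787, 0.7833×(-0.244240)=-0.191313, 0.0917×(-2.389233)=-0.219093, 0.075×(-2.590267)=-0.194270.
Sum = -0.754462, so H' = 0.7545.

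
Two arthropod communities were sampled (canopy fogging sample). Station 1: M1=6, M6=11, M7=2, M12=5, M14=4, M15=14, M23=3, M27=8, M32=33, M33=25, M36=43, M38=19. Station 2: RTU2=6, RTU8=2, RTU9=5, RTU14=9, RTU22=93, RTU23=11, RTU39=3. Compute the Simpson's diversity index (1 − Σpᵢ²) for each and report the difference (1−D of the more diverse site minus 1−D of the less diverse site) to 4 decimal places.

Station 1: N=173, proportions 0.034682, 0.063584, 0.011561, 0.028902, 0.023121, 0.080925, 0.017341, 0.046243, 0.190751, 0.144509, 0.248555, 0.109827, giving 1−D = 0.853152 (working shown to 6 dp, full precision carried).
Station 2: N=129, proportions 0.046512, 0.015504, 0.03876, 0.069767, 0.72093, 0.085271, 0.023256, giving 1−D = 0.463674.
Difference = |0.853152 − 0.463674| = 0.389478, i.e. 0.3895 to 4 decimal places.

0.3895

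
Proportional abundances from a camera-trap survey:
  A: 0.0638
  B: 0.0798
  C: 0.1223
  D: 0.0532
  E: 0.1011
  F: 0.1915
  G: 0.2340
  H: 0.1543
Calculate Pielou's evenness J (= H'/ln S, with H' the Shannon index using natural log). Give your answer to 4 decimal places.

H' = −Σ pᵢ ln pᵢ = −((-0.175578) + (-0.201753) + (-0.256986) + (-0.156073) + (-0.231685) + (-0.316524) + (-0.339870) + (-0.288365)) = 1.966833 (working shown to 6 dp, full precision carried).
With S = 8 species, ln S = 2.079442, so J = 1.966833/2.079442 = 0.945847, i.e. 0.9458 to 4 decimal places.

0.9458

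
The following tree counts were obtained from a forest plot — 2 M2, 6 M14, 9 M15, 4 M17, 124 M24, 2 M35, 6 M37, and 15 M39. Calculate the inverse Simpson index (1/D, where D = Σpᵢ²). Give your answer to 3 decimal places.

1.789

Total N = 2+6+9+4+124+2+6+15 = 168, so the proportions are 0.011905, 0.035714, 0.053571, 0.02381, 0.738095, 0.011905, 0.035714, 0.089286 (working shown to 6 dp, full precision carried).
D = 0.011905² + 0.035714² + 0.053571² + 0.02381² + 0.738095² + 0.011905² + 0.035714² + 0.089286² = 0.000142 + 0.001276 + 0.002870 + 0.000567 + 0.544785 + 0.000142 + 0.001276 + 0.007972 = 0.559028.
So 1/D = 1.78882, i.e. 1.789 to 3 decimal places.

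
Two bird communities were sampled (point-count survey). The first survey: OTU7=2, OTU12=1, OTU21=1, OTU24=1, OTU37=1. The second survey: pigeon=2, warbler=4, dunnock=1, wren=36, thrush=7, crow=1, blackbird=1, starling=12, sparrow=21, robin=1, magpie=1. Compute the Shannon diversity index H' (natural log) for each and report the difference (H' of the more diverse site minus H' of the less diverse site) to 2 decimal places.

The first survey: N=6, proportions 0.3333, 0.1667, 0.1667, 0.1667, 0.1667, giving H' = 1.5607 (working shown to 4 dp, full precision carried).
The second survey: N=87, proportions 0.023, 0.046, 0.0115, 0.4138, 0.0805, 0.0115, 0.0115, 0.1379, 0.2414, 0.0115, 0.0115, giving H' = 1.6692.
Difference = |1.5607 − 1.6692| = 0.1085, i.e. 0.11 to 2 decimal places.

0.11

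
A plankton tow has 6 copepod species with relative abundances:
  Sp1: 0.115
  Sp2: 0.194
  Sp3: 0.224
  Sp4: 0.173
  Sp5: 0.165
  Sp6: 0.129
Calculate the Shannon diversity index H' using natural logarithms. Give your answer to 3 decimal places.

Each pᵢ ln pᵢ term (working shown to 5 dp, full precision carried): 0.115×(-2.16282)=-0.24872, 0.194×(-1.63990)=-0.31814, 0.224×(-1.49611)=-0.33513, 0.173×(-1.75446)=-0.30352, 0.165×(-1.80181)=-0.29730, 0.129×(-2.04794)=-0.26418.
Sum = -1.76700, so H' = 1.767.

1.767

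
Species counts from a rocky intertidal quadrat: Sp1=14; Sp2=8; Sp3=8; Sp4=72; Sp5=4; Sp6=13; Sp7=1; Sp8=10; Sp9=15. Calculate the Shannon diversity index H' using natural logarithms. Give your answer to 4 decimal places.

Total N = 14+8+8+72+4+13+1+10+15 = 145, so the proportions are 0.096552, 0.055172, 0.055172, 0.496552, 0.027586, 0.089655, 0.006897, 0.068966, 0.103448 (working shown to 6 dp, full precision carried).
Each pᵢ ln pᵢ term: 0.096552×(-2.337676)=-0.225707, 0.055172×(-2.897292)=-0.159851, 0.055172×(-2.897292)=-0.159851, 0.496552×(-0.700068)=-0.347620, 0.027586×(-3.590439)=-0.099047, 0.089655×(-2.411784)=-0.216229, 0.006897×(-4.976734)=-0.034322, 0.068966×(-2.674149)=-0.184424, 0.103448×(-2.268684)=-0.234691.
Sum = -1.661741, so H' = 1.6617.

1.6617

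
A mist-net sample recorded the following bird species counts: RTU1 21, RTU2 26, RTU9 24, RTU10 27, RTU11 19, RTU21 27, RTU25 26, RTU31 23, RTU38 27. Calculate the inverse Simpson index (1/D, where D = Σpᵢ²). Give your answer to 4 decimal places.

8.8873

Total N = 21+26+24+27+19+27+26+23+27 = 220, so the proportions are 0.09545455, 0.11818182, 0.10909091, 0.12272727, 0.08636364, 0.12272727, 0.11818182, 0.10454545, 0.12272727 (working shown to 8 dp, full precision carried).
D = 0.09545455² + 0.11818182² + 0.10909091² + 0.12272727² + 0.08636364² + 0.12272727² + 0.11818182² + 0.10454545² + 0.12272727² = 0.00911157 + 0.01396694 + 0.01190083 + 0.01506198 + 0.00745868 + 0.01506198 + 0.01396694 + 0.01092975 + 0.01506198 = 0.11252066.
So 1/D = 8.887257, i.e. 8.8873 to 4 decimal places.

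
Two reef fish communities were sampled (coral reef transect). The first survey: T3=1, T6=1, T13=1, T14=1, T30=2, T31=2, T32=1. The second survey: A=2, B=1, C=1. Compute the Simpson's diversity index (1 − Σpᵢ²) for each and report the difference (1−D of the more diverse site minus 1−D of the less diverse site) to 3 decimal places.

The first survey: N=9, proportions 0.11111, 0.11111, 0.11111, 0.11111, 0.22222, 0.22222, 0.11111, giving 1−D = 0.83951 (working shown to 5 dp, full precision carried).
The second survey: N=4, proportions 0.5, 0.25, 0.25, giving 1−D = 0.62500.
Difference = |0.83951 − 0.62500| = 0.21451, i.e. 0.215 to 3 decimal places.

0.215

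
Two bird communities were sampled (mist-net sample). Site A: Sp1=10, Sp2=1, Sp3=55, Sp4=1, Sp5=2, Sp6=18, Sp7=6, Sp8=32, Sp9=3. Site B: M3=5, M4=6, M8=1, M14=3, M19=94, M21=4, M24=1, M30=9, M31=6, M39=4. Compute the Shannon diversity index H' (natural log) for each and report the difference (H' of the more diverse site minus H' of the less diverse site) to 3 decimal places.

0.356

Site A: N=128, proportions 0.078125, 0.0078125, 0.4296875, 0.0078125, 0.015625, 0.140625, 0.046875, 0.25, 0.0234375, giving H' = 1.556779446 (working shown to 9 dp, full precision carried).
Site B: N=133, proportions 0.037593985, 0.045112782, 0.007518797, 0.022556391, 0.706766917, 0.030075188, 0.007518797, 0.067669173, 0.045112782, 0.030075188, giving H' = 1.200279762.
Difference = |1.556779446 − 1.200279762| = 0.356499684, i.e. 0.356 to 3 decimal places.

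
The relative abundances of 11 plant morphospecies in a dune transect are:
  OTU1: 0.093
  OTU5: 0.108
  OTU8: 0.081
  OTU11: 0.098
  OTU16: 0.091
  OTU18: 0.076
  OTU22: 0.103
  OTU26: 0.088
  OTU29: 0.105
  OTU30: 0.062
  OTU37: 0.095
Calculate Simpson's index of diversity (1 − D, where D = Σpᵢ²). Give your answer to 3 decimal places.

D = 0.093² + 0.108² + 0.081² + 0.098² + 0.091² + 0.076² + 0.103² + 0.088² + 0.105² + 0.062² + 0.095² = 0.00865 + 0.01166 + 0.00656 + 0.00960 + 0.00828 + 0.00578 + 0.01061 + 0.00774 + 0.01102 + 0.00384 + 0.00903 = 0.09278 (working shown to 5 dp, full precision carried).
So 1 − D = 0.90722, i.e. 0.907 to 3 decimal places.

0.907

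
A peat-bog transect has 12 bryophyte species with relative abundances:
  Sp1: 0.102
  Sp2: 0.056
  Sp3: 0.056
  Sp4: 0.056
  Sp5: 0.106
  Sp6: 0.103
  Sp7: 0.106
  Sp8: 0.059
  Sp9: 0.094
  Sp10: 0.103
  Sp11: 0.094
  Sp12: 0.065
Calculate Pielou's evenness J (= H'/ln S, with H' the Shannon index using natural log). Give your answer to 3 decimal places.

0.986

H' = −Σ pᵢ ln pᵢ = −((-0.23284) + (-0.16141) + (-0.16141) + (-0.16141) + (-0.23790) + (-0.23412) + (-0.23790) + (-0.16698) + (-0.22226) + (-0.23412) + (-0.22226) + (-0.17767)) = 2.45030 (working shown to 5 dp, full precision carried).
With S = 12 species, ln S = 2.48491, so J = 2.45030/2.48491 = 0.98607, i.e. 0.986 to 3 decimal places.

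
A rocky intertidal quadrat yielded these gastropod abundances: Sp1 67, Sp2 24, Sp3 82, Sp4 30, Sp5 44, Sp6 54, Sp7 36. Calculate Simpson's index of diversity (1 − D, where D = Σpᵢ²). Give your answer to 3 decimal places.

Total N = 67+24+82+30+44+54+36 = 337, so the proportions are 0.19881, 0.07122, 0.24332, 0.08902, 0.13056, 0.16024, 0.10682 (working shown to 5 dp, full precision carried).
D = 0.19881² + 0.07122² + 0.24332² + 0.08902² + 0.13056² + 0.16024² + 0.10682² = 0.03953 + 0.00507 + 0.05921 + 0.00792 + 0.01705 + 0.02568 + 0.01141 = 0.16586.
So 1 − D = 0.83414, i.e. 0.834 to 3 decimal places.

0.834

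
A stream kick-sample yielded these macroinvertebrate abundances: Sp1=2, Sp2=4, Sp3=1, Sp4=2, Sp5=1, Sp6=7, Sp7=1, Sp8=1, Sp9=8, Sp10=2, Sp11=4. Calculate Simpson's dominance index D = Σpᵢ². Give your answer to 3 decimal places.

Total N = 2+4+1+2+1+7+1+1+8+2+4 = 33, so the proportions are 0.06061, 0.12121, 0.0303, 0.06061, 0.0303, 0.21212, 0.0303, 0.0303, 0.24242, 0.06061, 0.12121 (working shown to 5 dp, full precision carried).
D = 0.06061² + 0.12121² + 0.0303² + 0.06061² + 0.0303² + 0.21212² + 0.0303² + 0.0303² + 0.24242² + 0.06061² + 0.12121² = 0.00367 + 0.01469 + 0.00092 + 0.00367 + 0.00092 + 0.04500 + 0.00092 + 0.00092 + 0.05877 + 0.00367 + 0.01469 = 0.14784.
To 3 decimal places, D = 0.148.

0.148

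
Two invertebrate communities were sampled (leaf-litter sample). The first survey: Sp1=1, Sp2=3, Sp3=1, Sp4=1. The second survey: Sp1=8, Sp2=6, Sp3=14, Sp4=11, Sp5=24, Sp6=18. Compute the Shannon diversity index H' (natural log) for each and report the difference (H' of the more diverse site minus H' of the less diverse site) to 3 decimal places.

The first survey: N=6, proportions 0.166667, 0.5, 0.166667, 0.166667, giving H' = 1.242453 (working shown to 6 dp, full precision carried).
The second survey: N=81, proportions 0.098765, 0.074074, 0.17284, 0.135802, 0.296296, 0.222222, giving H' = 1.690625.
Difference = |1.242453 − 1.690625| = 0.448172, i.e. 0.448 to 3 decimal places.

0.448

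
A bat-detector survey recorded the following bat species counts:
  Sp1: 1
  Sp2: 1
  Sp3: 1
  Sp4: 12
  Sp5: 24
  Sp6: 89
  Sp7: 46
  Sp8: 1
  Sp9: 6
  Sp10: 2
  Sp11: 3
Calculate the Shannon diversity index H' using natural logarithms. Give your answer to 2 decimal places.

Total N = 1+1+1+12+24+89+46+1+6+2+3 = 186, so the proportions are 0.0054, 0.0054, 0.0054, 0.0645, 0.129, 0.4785, 0.2473, 0.0054, 0.0323, 0.0108, 0.0161 (working shown to 4 dp, full precision carried).
Each pᵢ ln pᵢ term: 0.0054×(-5.2257)=-0.0281, 0.0054×(-5.2257)=-0.0281, 0.0054×(-5.2257)=-0.0281, 0.0645×(-2.7408)=-0.1768, 0.129×(-2.0477)=-0.2642, 0.4785×(-0.7371)=-0.3527, 0.2473×(-1.3971)=-0.3455, 0.0054×(-5.2257)=-0.0281, 0.0323×(-3.4340)=-0.1108, 0.0108×(-4.5326)=-0.0487, 0.0161×(-4.1271)=-0.0666.
Sum = -1.4777, so H' = 1.48.

1.48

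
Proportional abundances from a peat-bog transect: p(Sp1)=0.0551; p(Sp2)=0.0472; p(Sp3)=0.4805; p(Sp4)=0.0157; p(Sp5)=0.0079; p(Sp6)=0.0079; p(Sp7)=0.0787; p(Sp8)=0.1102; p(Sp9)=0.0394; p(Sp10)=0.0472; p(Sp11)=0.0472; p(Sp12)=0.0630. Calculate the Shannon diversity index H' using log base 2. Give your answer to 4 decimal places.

2.6411

Each pᵢ log₂ pᵢ term (working shown to 6 dp, full precision carried): 0.0551×(-4.181804)=-0.230417, 0.0472×(-4.405069)=-0.207919, 0.4805×(-1.057392)=-0.508077, 0.0157×(-5.993092)=-0.094092, 0.0079×(-6.983932)=-0.055173, 0.0079×(-6.983932)=-0.055173, 0.0787×(-3.667493)=-0.288632, 0.1102×(-3.181804)=-0.350635, 0.0394×(-4.665661)=-0.183827, 0.0472×(-4.405069)=-0.207919, 0.0472×(-4.405069)=-0.207919, 0.063×(-3.988504)=-0.251276.
Sum = -2.641059, so H' = 2.6411.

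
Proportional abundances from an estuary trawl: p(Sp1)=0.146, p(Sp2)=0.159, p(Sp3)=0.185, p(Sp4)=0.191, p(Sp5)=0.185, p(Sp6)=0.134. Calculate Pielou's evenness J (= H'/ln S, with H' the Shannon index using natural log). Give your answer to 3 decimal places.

H' = −Σ pᵢ ln pᵢ = −((-0.28093) + (-0.29238) + (-0.31217) + (-0.31620) + (-0.31217) + (-0.26933)) = 1.78317 (working shown to 5 dp, full precision carried).
With S = 6 species, ln S = 1.79176, so J = 1.78317/1.79176 = 0.99520, i.e. 0.995 to 3 decimal places.

0.995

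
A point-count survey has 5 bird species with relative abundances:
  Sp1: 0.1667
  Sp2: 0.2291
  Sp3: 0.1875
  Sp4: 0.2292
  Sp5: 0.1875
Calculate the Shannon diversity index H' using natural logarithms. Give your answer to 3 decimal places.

1.602

Each pᵢ ln pᵢ term (working shown to 5 dp, full precision carried): 0.1667×(-1.79156)=-0.29865, 0.2291×(-1.47360)=-0.33760, 0.1875×(-1.67398)=-0.31387, 0.2292×(-1.47316)=-0.33765, 0.1875×(-1.67398)=-0.31387.
Sum = -1.60164, so H' = 1.602.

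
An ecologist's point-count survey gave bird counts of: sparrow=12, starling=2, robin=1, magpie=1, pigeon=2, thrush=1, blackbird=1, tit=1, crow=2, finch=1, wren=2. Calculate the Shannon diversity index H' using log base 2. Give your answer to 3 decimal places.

Total N = 12+2+1+1+2+1+1+1+2+1+2 = 26, so the proportions are 0.46154, 0.07692, 0.03846, 0.03846, 0.07692, 0.03846, 0.03846, 0.03846, 0.07692, 0.03846, 0.07692 (working shown to 5 dp, full precision carried).
Each pᵢ log₂ pᵢ term: 0.46154×(-1.11548)=-0.51484, 0.07692×(-3.70044)=-0.28465, 0.03846×(-4.70044)=-0.18079, 0.03846×(-4.70044)=-0.18079, 0.07692×(-3.70044)=-0.28465, 0.03846×(-4.70044)=-0.18079, 0.03846×(-4.70044)=-0.18079, 0.03846×(-4.70044)=-0.18079, 0.07692×(-3.70044)=-0.28465, 0.03846×(-4.70044)=-0.18079, 0.07692×(-3.70044)=-0.28465.
Sum = -2.73815, so H' = 2.738.

2.738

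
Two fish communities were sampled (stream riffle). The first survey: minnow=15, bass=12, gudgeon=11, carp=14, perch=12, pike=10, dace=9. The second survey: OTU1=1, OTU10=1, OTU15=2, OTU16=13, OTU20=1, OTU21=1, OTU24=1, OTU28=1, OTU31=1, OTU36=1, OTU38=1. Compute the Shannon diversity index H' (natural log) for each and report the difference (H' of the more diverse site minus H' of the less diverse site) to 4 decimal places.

The first survey: N=83, proportions 0.180723, 0.144578, 0.13253, 0.168675, 0.144578, 0.120482, 0.108434, giving H' = 1.932298 (working shown to 6 dp, full precision carried).
The second survey: N=24, proportions 0.041667, 0.041667, 0.083333, 0.541667, 0.041667, 0.041667, 0.041667, 0.041667, 0.041667, 0.041667, 0.041667, giving H' = 1.730944.
Difference = |1.932298 − 1.730944| = 0.201354, i.e. 0.2014 to 4 decimal places.

0.2014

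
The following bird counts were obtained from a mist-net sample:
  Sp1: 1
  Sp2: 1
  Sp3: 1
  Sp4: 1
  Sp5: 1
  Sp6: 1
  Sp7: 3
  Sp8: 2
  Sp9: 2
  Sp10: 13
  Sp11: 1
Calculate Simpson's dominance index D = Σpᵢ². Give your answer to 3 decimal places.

Total N = 1+1+1+1+1+1+3+2+2+13+1 = 27, so the proportions are 0.03704, 0.03704, 0.03704, 0.03704, 0.03704, 0.03704, 0.11111, 0.07407, 0.07407, 0.48148, 0.03704 (working shown to 5 dp, full precision carried).
D = 0.03704² + 0.03704² + 0.03704² + 0.03704² + 0.03704² + 0.03704² + 0.11111² + 0.07407² + 0.07407² + 0.48148² + 0.03704² = 0.00137 + 0.00137 + 0.00137 + 0.00137 + 0.00137 + 0.00137 + 0.01235 + 0.00549 + 0.00549 + 0.23182 + 0.00137 = 0.26475.
To 3 decimal places, D = 0.265.

0.265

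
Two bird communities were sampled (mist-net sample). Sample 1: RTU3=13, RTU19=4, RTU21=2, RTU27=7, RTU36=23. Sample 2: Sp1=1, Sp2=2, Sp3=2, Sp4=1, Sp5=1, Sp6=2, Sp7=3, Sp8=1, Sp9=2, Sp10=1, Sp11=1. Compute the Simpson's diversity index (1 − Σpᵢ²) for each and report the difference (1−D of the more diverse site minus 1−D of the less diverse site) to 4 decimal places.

Sample 1: N=49, proportions 0.265306, 0.081633, 0.040816, 0.142857, 0.469388, giving 1−D = 0.680550 (working shown to 6 dp, full precision carried).
Sample 2: N=17, proportions 0.058824, 0.117647, 0.117647, 0.058824, 0.058824, 0.117647, 0.176471, 0.058824, 0.117647, 0.058824, 0.058824, giving 1−D = 0.892734.
Difference = |0.680550 − 0.892734| = 0.212184, i.e. 0.2122 to 4 decimal places.

0.2122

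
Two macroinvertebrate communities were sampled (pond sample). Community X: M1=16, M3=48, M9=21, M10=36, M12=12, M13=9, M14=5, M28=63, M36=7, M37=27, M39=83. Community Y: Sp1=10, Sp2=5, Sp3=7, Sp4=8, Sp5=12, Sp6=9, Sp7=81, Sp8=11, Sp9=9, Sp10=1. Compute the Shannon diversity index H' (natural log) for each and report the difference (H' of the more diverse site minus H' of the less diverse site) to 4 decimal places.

0.4088

Community X: N=327, proportions 0.04893, 0.146789, 0.06422, 0.110092, 0.036697, 0.027523, 0.015291, 0.192661, 0.021407, 0.082569, 0.253823, giving H' = 2.086131 (working shown to 6 dp, full precision carried).
Community Y: N=153, proportions 0.065359, 0.03268, 0.045752, 0.052288, 0.078431, 0.058824, 0.529412, 0.071895, 0.058824, 0.006536, giving H' = 1.677326.
Difference = |2.086131 − 1.677326| = 0.408805, i.e. 0.4088 to 4 decimal places.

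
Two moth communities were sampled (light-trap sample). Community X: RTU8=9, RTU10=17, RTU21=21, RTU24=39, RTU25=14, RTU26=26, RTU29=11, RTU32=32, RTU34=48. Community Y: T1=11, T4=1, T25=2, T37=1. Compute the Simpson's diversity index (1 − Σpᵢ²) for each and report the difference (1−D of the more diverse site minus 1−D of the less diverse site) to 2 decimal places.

0.42

Community X: N=217, proportions 0.04147465, 0.07834101, 0.09677419, 0.1797235, 0.06451613, 0.11981567, 0.05069124, 0.14746544, 0.22119816, giving 1−D = 0.85871435 (working shown to 8 dp, full precision carried).
Community Y: N=15, proportions 0.73333333, 0.06666667, 0.13333333, 0.06666667, giving 1−D = 0.43555556.
Difference = |0.85871435 − 0.43555556| = 0.42315879, i.e. 0.42 to 2 decimal places.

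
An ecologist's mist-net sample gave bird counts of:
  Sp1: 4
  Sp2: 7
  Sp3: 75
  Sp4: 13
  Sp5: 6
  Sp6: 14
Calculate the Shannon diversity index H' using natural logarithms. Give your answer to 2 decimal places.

1.22

Total N = 4+7+75+13+6+14 = 119, so the proportions are 0.0336, 0.0588, 0.6303, 0.1092, 0.0504, 0.1176 (working shown to 4 dp, full precision carried).
Each pᵢ ln pᵢ term: 0.0336×(-3.3928)=-0.1140, 0.0588×(-2.8332)=-0.1667, 0.6303×(-0.4616)=-0.2909, 0.1092×(-2.2142)=-0.2419, 0.0504×(-2.9874)=-0.1506, 0.1176×(-2.1401)=-0.2518.
Sum = -1.2159, so H' = 1.22.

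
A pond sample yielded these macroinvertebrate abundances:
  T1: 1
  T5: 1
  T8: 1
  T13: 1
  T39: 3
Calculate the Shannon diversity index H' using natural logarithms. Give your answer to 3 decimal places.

Total N = 1+1+1+1+3 = 7, so the proportions are 0.14286, 0.14286, 0.14286, 0.14286, 0.42857 (working shown to 5 dp, full precision carried).
Each pᵢ ln pᵢ term: 0.14286×(-1.94591)=-0.27799, 0.14286×(-1.94591)=-0.27799, 0.14286×(-1.94591)=-0.27799, 0.14286×(-1.94591)=-0.27799, 0.42857×(-0.84730)=-0.36313.
Sum = -1.47508, so H' = 1.475.

1.475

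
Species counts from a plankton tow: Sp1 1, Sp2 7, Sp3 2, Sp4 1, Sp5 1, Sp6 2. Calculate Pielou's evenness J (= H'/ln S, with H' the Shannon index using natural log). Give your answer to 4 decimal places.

0.8193

Total N = 1+7+2+1+1+2 = 14, so the proportions are 0.071429, 0.5, 0.142857, 0.071429, 0.071429, 0.142857 (working shown to 6 dp, full precision carried).
H' = −Σ pᵢ ln pᵢ = −((-0.188504) + (-0.346574) + (-0.277987) + (-0.188504) + (-0.188504) + (-0.277987)) = 1.468060.
With S = 6 species, ln S = 1.791759, so J = 1.468060/1.791759 = 0.819340, i.e. 0.8193 to 4 decimal places.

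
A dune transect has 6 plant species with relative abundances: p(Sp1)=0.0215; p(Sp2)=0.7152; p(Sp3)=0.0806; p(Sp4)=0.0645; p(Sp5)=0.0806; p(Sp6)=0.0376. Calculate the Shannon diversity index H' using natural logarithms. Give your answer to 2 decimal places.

1.03

Each pᵢ ln pᵢ term (working shown to 4 dp, full precision carried): 0.0215×(-3.8397)=-0.0826, 0.7152×(-0.3352)=-0.2397, 0.0806×(-2.5183)=-0.2030, 0.0645×(-2.7411)=-0.1768, 0.0806×(-2.5183)=-0.2030, 0.0376×(-3.2808)=-0.1234.
Sum = -1.0284, so H' = 1.03.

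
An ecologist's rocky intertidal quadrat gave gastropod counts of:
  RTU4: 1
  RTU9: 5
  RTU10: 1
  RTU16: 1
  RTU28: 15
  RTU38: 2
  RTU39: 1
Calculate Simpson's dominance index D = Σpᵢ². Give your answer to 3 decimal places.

0.382

Total N = 1+5+1+1+15+2+1 = 26, so the proportions are 0.03846, 0.19231, 0.03846, 0.03846, 0.57692, 0.07692, 0.03846 (working shown to 5 dp, full precision carried).
D = 0.03846² + 0.19231² + 0.03846² + 0.03846² + 0.57692² + 0.07692² + 0.03846² = 0.00148 + 0.03698 + 0.00148 + 0.00148 + 0.33284 + 0.00592 + 0.00148 = 0.38166.
To 3 decimal places, D = 0.382.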